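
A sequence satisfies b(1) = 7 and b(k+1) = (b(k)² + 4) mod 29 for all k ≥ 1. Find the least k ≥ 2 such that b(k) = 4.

Listing terms: b(1) = 7,  b(2) = 24,  b(3) = 0,  b(4) = 4,  b(5) = 20,  b(6) = 27,  b(7) = 8,  b(8) = 10,  b(9) = 17,  b(10) = 3,  b(11) = 13,  b(12) = 28,  b(13) = 5,  b(14) = 0.
Since b(14) = b(3) = 0, the sequence is eventually periodic: after a pre-period of length 2 it cycles with period 11.
The value 4 first appears (with k ≥ 2) at b(4).

4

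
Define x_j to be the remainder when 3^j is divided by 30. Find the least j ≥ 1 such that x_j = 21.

Computing terms: x_0 = 1, x_1 = 3, x_2 = 9, x_3 = 27, x_4 = 21, x_5 = 3.
Since x_5 = x_1 = 3, the sequence is eventually periodic: after a pre-period of length 1 it cycles with period 4.
The value 21 first appears (with j ≥ 1) at x_4.

4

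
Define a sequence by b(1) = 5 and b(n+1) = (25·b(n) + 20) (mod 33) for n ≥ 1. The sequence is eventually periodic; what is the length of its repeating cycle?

15

b(1) = 5; b(2) = 13; b(3) = 15; b(4) = 32; b(5) = 28; b(6) = 27; b(7) = 2; b(8) = 4; b(9) = 21; b(10) = 17; b(11) = 16; b(12) = 24; b(13) = 26; b(14) = 10; b(15) = 6; b(16) = 5.
Since b(16) = b(1) = 5, the sequence is periodic with period 15.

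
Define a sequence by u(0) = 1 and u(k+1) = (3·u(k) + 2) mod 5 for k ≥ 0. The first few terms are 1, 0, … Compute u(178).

Listing terms: u(0) = 1,  u(1) = 0,  u(2) = 2,  u(3) = 3,  u(4) = 1.
Since u(4) = u(0) = 1, the sequence is periodic with period 4.
(178 - 0) mod 4 = 2, so u(178) = u(2) = 2.

2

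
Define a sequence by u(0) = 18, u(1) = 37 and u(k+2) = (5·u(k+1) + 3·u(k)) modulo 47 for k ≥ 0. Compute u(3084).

4

Computing terms: u(0) = 18,  u(1) = 37,  u(2) = 4,  u(3) = 37,  u(4) = 9,  u(5) = 15,  u(6) = 8,  u(7) = 38,  u(8) = 26,  u(9) = 9,  u(10) = 29,  u(11) = 31,  u(12) = 7,  u(13) = 34,  u(14) = 3,  u(15) = 23,  u(16) = 30,  u(17) = 31,  u(18) = 10,  u(19) = 2,  u(20) = 40,  u(21) = 18,  u(22) = 22,  u(23) = 23,  u(24) = 40,  u(25) = 34,  u(26) = 8,  u(27) = 1,  u(28) = 29,  u(29) = 7,  u(30) = 28,  u(31) = 20,  u(32) = 43,  u(33) = 40,  u(34) = 0,  u(35) = 26,  u(36) = 36,  u(37) = 23,  u(38) = 35,  u(39) = 9,  u(40) = 9,  u(41) = 25,  u(42) = 11,  u(43) = 36,  u(44) = 25,  u(45) = 45,  u(46) = 18,  u(47) = 37.
Since (u(46), u(47)) = (u(0), u(1)) = (18, 37) (two consecutive terms determine the rest), the sequence is periodic with period 46.
So u(3084) = u(0 + ((3084-0) mod 46)) = u(2) = 4.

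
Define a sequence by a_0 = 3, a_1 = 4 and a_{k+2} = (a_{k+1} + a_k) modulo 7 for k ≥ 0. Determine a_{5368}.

We have a_0 = 3; a_1 = 4; a_2 = 0; a_3 = 4; a_4 = 4; a_5 = 1; a_6 = 5; a_7 = 6; a_8 = 4; a_9 = 3; a_{10} = 0; a_{11} = 3; a_{12} = 3; a_{13} = 6; a_{14} = 2; a_{15} = 1; a_{16} = 3; a_{17} = 4.
The sequence repeats with period 16.
(5368 - 0) mod 16 = 8, so a_{5368} = a_8 = 4.

4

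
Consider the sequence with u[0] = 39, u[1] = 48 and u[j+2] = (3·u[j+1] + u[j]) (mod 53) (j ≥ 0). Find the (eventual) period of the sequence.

We have u[0] = 39, u[1] = 48, u[2] = 24, u[3] = 14, u[4] = 13, u[5] = 0, u[6] = 13, u[7] = 39, u[8] = 24, u[9] = 5, u[10] = 39, u[11] = 16, u[12] = 34, u[13] = 12, u[14] = 17, u[15] = 10, u[16] = 47, u[17] = 45, u[18] = 23, u[19] = 8, u[20] = 47, u[21] = 43, u[22] = 17, u[23] = 41, u[24] = 34, u[25] = 37, u[26] = 39, u[27] = 48.
The sequence repeats with period 26.

26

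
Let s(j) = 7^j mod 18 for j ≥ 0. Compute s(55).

7

Listing terms: s(0) = 1,  s(1) = 7,  s(2) = 13,  s(3) = 1.
Since s(3) = s(0) = 1, the sequence is periodic with period 3.
So s(55) = s(0 + ((55-0) mod 3)) = s(1) = 7.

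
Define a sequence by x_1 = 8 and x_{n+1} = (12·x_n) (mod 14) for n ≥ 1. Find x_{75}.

4

Listing terms: x_1 = 8, x_2 = 12, x_3 = 4, x_4 = 6, x_5 = 2, x_6 = 10, x_7 = 8.
Since x_7 = x_1 = 8, the sequence is periodic with period 6.
So x_{75} = x_{1 + ((75-1) mod 6)} = x_3 = 4.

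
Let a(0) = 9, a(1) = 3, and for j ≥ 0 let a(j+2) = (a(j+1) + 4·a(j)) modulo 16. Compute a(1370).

We have a(0) = 9,  a(1) = 3,  a(2) = 7,  a(3) = 3,  a(4) = 15,  a(5) = 11,  a(6) = 7,  a(7) = 3.
Since (a(6), a(7)) = (a(2), a(3)) = (7, 3) (two consecutive terms determine the rest), the sequence is eventually periodic: after a pre-period of length 2 it cycles with period 4.
For j ≥ 2, a(j) depends only on (j - 2) mod 4. (1370 - 2) mod 4 = 0, so a(1370) = a(2) = 7.

7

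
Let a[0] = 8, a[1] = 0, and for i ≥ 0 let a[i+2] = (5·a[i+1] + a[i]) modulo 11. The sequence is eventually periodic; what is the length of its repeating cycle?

24

We have a[0] = 8; a[1] = 0; a[2] = 8; a[3] = 7; a[4] = 10; a[5] = 2; a[6] = 9; a[7] = 3; a[8] = 2; a[9] = 2; a[10] = 1; a[11] = 7; a[12] = 3; a[13] = 0; a[14] = 3; a[15] = 4; a[16] = 1; a[17] = 9; a[18] = 2; a[19] = 8; a[20] = 9; a[21] = 9; a[22] = 10; a[23] = 4; a[24] = 8; a[25] = 0.
The sequence repeats with period 24.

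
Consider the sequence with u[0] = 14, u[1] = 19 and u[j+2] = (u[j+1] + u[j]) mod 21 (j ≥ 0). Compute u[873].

16

We have u[0] = 14, u[1] = 19, u[2] = 12, u[3] = 10, u[4] = 1, u[5] = 11, u[6] = 12, u[7] = 2, u[8] = 14, u[9] = 16, u[10] = 9, u[11] = 4, u[12] = 13, u[13] = 17, u[14] = 9, u[15] = 5, u[16] = 14, u[17] = 19.
The sequence repeats with period 16.
(873 - 0) mod 16 = 9, so u[873] = u[9] = 16.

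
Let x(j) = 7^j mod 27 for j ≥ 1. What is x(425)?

Listing terms: x(1) = 7,  x(2) = 22,  x(3) = 19,  x(4) = 25,  x(5) = 13,  x(6) = 10,  x(7) = 16,  x(8) = 4,  x(9) = 1,  x(10) = 7.
The sequence repeats with period 9.
(425 - 1) mod 9 = 1, so x(425) = x(2) = 22.

22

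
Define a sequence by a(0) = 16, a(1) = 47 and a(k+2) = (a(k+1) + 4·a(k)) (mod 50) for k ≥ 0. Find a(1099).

7

Listing terms: a(0) = 16; a(1) = 47; a(2) = 11; a(3) = 49; a(4) = 43; a(5) = 39; a(6) = 11; a(7) = 17; a(8) = 11; a(9) = 29; a(10) = 23; a(11) = 39; a(12) = 31; a(13) = 37; a(14) = 11; a(15) = 9; a(16) = 3; a(17) = 39; a(18) = 1; a(19) = 7; a(20) = 11; a(21) = 39; a(22) = 33; a(23) = 39; a(24) = 21; a(25) = 27; a(26) = 11; a(27) = 19; a(28) = 13; a(29) = 39; a(30) = 41; a(31) = 47; a(32) = 11.
Since (a(31), a(32)) = (a(1), a(2)) = (47, 11) (two consecutive terms determine the rest), the sequence is eventually periodic: after a pre-period of length 1 it cycles with period 30.
For k ≥ 1, a(k) depends only on (k - 1) mod 30. (1099 - 1) mod 30 = 18, so a(1099) = a(19) = 7.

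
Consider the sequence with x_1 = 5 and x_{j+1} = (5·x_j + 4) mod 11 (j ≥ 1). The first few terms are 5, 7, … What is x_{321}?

Computing terms: x_1 = 5; x_2 = 7; x_3 = 6; x_4 = 1; x_5 = 9; x_6 = 5.
Since x_6 = x_1 = 5, the sequence is periodic with period 5.
So x_{321} = x_{1 + ((321-1) mod 5)} = x_1 = 5.

5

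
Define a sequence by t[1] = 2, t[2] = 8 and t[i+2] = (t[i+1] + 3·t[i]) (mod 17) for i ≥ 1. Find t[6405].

12

t[1] = 2,  t[2] = 8,  t[3] = 14,  t[4] = 4,  t[5] = 12,  t[6] = 7,  t[7] = 9,  t[8] = 13,  t[9] = 6,  t[10] = 11,  t[11] = 12,  t[12] = 11,  t[13] = 13,  t[14] = 12,  t[15] = 0,  t[16] = 2,  t[17] = 2,  t[18] = 8.
The sequence repeats with period 16.
(6405 - 1) mod 16 = 4, so t[6405] = t[5] = 12.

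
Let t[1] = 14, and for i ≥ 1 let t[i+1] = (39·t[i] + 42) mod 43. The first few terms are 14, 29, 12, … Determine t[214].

t[1] = 14; t[2] = 29; t[3] = 12; t[4] = 37; t[5] = 23; t[6] = 36; t[7] = 27; t[8] = 20; t[9] = 5; t[10] = 22; t[11] = 40; t[12] = 11; t[13] = 41; t[14] = 7; t[15] = 14.
The sequence repeats with period 14.
So t[214] = t[1 + ((214-1) mod 14)] = t[4] = 37.

37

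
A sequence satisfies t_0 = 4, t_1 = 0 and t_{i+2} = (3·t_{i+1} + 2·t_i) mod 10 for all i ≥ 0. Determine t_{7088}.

Listing terms: t_0 = 4,  t_1 = 0,  t_2 = 8,  t_3 = 4,  t_4 = 8,  t_5 = 2,  t_6 = 2,  t_7 = 0,  t_8 = 4,  t_9 = 2,  t_{10} = 4,  t_{11} = 6,  t_{12} = 6,  t_{13} = 0,  t_{14} = 2,  t_{15} = 6,  t_{16} = 2,  t_{17} = 8,  t_{18} = 8,  t_{19} = 0,  t_{20} = 6,  t_{21} = 8,  t_{22} = 6,  t_{23} = 4,  t_{24} = 4,  t_{25} = 0.
The sequence repeats with period 24.
(7088 - 0) mod 24 = 8, so t_{7088} = t_8 = 4.

4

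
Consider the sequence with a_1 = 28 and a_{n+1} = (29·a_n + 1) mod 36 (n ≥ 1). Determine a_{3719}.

22

Listing terms: a_1 = 28,  a_2 = 21,  a_3 = 34,  a_4 = 15,  a_5 = 4,  a_6 = 9,  a_7 = 10,  a_8 = 3,  a_9 = 16,  a_{10} = 33,  a_{11} = 22,  a_{12} = 27,  a_{13} = 28.
The sequence repeats with period 12.
So a_{3719} = a_{1 + ((3719-1) mod 12)} = a_{11} = 22.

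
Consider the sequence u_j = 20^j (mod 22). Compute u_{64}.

Computing terms: u_1 = 20, u_2 = 4, u_3 = 14, u_4 = 16, u_5 = 12, u_6 = 20.
The sequence repeats with period 5.
(64 - 1) mod 5 = 3, so u_{64} = u_4 = 16.

16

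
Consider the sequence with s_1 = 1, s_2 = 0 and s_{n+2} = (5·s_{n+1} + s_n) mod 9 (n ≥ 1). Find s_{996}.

5

Listing terms: s_1 = 1,  s_2 = 0,  s_3 = 1,  s_4 = 5,  s_5 = 8,  s_6 = 0,  s_7 = 8,  s_8 = 4,  s_9 = 1,  s_{10} = 0.
The sequence repeats with period 8.
So s_{996} = s_{1 + ((996-1) mod 8)} = s_4 = 5.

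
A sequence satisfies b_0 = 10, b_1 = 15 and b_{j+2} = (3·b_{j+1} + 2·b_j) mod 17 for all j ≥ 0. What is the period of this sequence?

16

Computing terms: b_0 = 10; b_1 = 15; b_2 = 14; b_3 = 4; b_4 = 6; b_5 = 9; b_6 = 5; b_7 = 16; b_8 = 7; b_9 = 2; b_{10} = 3; b_{11} = 13; b_{12} = 11; b_{13} = 8; b_{14} = 12; b_{15} = 1; b_{16} = 10; b_{17} = 15.
The sequence repeats with period 16.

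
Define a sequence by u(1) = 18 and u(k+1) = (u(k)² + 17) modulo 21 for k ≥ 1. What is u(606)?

14

u(1) = 18,  u(2) = 5,  u(3) = 0,  u(4) = 17,  u(5) = 12,  u(6) = 14,  u(7) = 3,  u(8) = 5.
Since u(8) = u(2) = 5, the sequence is eventually periodic: after a pre-period of length 1 it cycles with period 6.
For k ≥ 2, u(k) depends only on (k - 2) mod 6. (606 - 2) mod 6 = 4, so u(606) = u(6) = 14.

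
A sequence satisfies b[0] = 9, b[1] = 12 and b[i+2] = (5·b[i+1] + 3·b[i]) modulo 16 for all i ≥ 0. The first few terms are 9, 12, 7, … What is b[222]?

9

b[0] = 9, b[1] = 12, b[2] = 7, b[3] = 7, b[4] = 8, b[5] = 13, b[6] = 9, b[7] = 4, b[8] = 15, b[9] = 7, b[10] = 0, b[11] = 5, b[12] = 9, b[13] = 12.
The sequence repeats with period 12.
(222 - 0) mod 12 = 6, so b[222] = b[6] = 9.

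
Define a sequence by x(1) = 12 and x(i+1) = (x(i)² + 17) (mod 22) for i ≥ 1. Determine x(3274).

Computing terms: x(1) = 12,  x(2) = 7,  x(3) = 0,  x(4) = 17,  x(5) = 20,  x(6) = 21,  x(7) = 18,  x(8) = 11,  x(9) = 6,  x(10) = 9,  x(11) = 10,  x(12) = 7.
Since x(12) = x(2) = 7, the sequence is eventually periodic: after a pre-period of length 1 it cycles with period 10.
For i ≥ 2, x(i) depends only on (i - 2) mod 10. (3274 - 2) mod 10 = 2, so x(3274) = x(4) = 17.

17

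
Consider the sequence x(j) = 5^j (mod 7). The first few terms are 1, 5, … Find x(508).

Listing terms: x(0) = 1; x(1) = 5; x(2) = 4; x(3) = 6; x(4) = 2; x(5) = 3; x(6) = 1.
Since x(6) = x(0) = 1, the sequence is periodic with period 6.
(508 - 0) mod 6 = 4, so x(508) = x(4) = 2.

2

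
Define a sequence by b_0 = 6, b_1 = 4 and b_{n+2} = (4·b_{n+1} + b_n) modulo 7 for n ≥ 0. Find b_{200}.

1

Computing terms: b_0 = 6; b_1 = 4; b_2 = 1; b_3 = 1; b_4 = 5; b_5 = 0; b_6 = 5; b_7 = 6; b_8 = 1; b_9 = 3; b_{10} = 6; b_{11} = 6; b_{12} = 2; b_{13} = 0; b_{14} = 2; b_{15} = 1; b_{16} = 6; b_{17} = 4.
The sequence repeats with period 16.
So b_{200} = b_{0 + ((200-0) mod 16)} = b_8 = 1.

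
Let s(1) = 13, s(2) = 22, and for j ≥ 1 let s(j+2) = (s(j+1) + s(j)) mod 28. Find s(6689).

Listing terms: s(1) = 13, s(2) = 22, s(3) = 7, s(4) = 1, s(5) = 8, s(6) = 9, s(7) = 17, s(8) = 26, s(9) = 15, s(10) = 13, s(11) = 0, s(12) = 13, s(13) = 13, s(14) = 26, s(15) = 11, s(16) = 9, s(17) = 20, s(18) = 1, s(19) = 21, s(20) = 22, s(21) = 15, s(22) = 9, s(23) = 24, s(24) = 5, s(25) = 1, s(26) = 6, s(27) = 7, s(28) = 13, s(29) = 20, s(30) = 5, s(31) = 25, s(32) = 2, s(33) = 27, s(34) = 1, s(35) = 0, s(36) = 1, s(37) = 1, s(38) = 2, s(39) = 3, s(40) = 5, s(41) = 8, s(42) = 13, s(43) = 21, s(44) = 6, s(45) = 27, s(46) = 5, s(47) = 4, s(48) = 9, s(49) = 13, s(50) = 22.
The sequence repeats with period 48.
(6689 - 1) mod 48 = 16, so s(6689) = s(17) = 20.

20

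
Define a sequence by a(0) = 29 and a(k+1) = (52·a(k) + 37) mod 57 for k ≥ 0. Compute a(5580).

29

a(0) = 29, a(1) = 6, a(2) = 7, a(3) = 2, a(4) = 27, a(5) = 16, a(6) = 14, a(7) = 24, a(8) = 31, a(9) = 53, a(10) = 0, a(11) = 37, a(12) = 23, a(13) = 36, a(14) = 28, a(15) = 11, a(16) = 39, a(17) = 13, a(18) = 29.
The sequence repeats with period 18.
So a(5580) = a(0 + ((5580-0) mod 18)) = a(0) = 29.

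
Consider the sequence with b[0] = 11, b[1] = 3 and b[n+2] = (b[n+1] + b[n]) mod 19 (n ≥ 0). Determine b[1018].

7

b[0] = 11; b[1] = 3; b[2] = 14; b[3] = 17; b[4] = 12; b[5] = 10; b[6] = 3; b[7] = 13; b[8] = 16; b[9] = 10; b[10] = 7; b[11] = 17; b[12] = 5; b[13] = 3; b[14] = 8; b[15] = 11; b[16] = 0; b[17] = 11; b[18] = 11; b[19] = 3.
Since (b[18], b[19]) = (b[0], b[1]) = (11, 3) (two consecutive terms determine the rest), the sequence is periodic with period 18.
So b[1018] = b[0 + ((1018-0) mod 18)] = b[10] = 7.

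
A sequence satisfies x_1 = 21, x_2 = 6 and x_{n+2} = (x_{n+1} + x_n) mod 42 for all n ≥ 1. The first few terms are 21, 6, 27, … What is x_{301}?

3

We have x_1 = 21, x_2 = 6, x_3 = 27, x_4 = 33, x_5 = 18, x_6 = 9, x_7 = 27, x_8 = 36, x_9 = 21, x_{10} = 15, x_{11} = 36, x_{12} = 9, x_{13} = 3, x_{14} = 12, x_{15} = 15, x_{16} = 27, x_{17} = 0, x_{18} = 27, x_{19} = 27, x_{20} = 12, x_{21} = 39, x_{22} = 9, x_{23} = 6, x_{24} = 15, x_{25} = 21, x_{26} = 36, x_{27} = 15, x_{28} = 9, x_{29} = 24, x_{30} = 33, x_{31} = 15, x_{32} = 6, x_{33} = 21, x_{34} = 27, x_{35} = 6, x_{36} = 33, x_{37} = 39, x_{38} = 30, x_{39} = 27, x_{40} = 15, x_{41} = 0, x_{42} = 15, x_{43} = 15, x_{44} = 30, x_{45} = 3, x_{46} = 33, x_{47} = 36, x_{48} = 27, x_{49} = 21, x_{50} = 6.
The sequence repeats with period 48.
(301 - 1) mod 48 = 12, so x_{301} = x_{13} = 3.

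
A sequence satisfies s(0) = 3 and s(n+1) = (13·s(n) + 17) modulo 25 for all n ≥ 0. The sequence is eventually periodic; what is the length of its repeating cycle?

Listing terms: s(0) = 3; s(1) = 6; s(2) = 20; s(3) = 2; s(4) = 18; s(5) = 1; s(6) = 5; s(7) = 7; s(8) = 8; s(9) = 21; s(10) = 15; s(11) = 12; s(12) = 23; s(13) = 16; s(14) = 0; s(15) = 17; s(16) = 13; s(17) = 11; s(18) = 10; s(19) = 22; s(20) = 3.
Since s(20) = s(0) = 3, the sequence is periodic with period 20.

20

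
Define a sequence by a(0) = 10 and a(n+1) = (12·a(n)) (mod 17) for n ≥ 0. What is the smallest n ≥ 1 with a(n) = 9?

11

Listing terms: a(0) = 10; a(1) = 1; a(2) = 12; a(3) = 8; a(4) = 11; a(5) = 13; a(6) = 3; a(7) = 2; a(8) = 7; a(9) = 16; a(10) = 5; a(11) = 9; a(12) = 6; a(13) = 4; a(14) = 14; a(15) = 15; a(16) = 10.
The sequence repeats with period 16.
The value 9 first appears (with n ≥ 1) at a(11).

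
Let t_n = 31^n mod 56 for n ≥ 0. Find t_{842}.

t_0 = 1, t_1 = 31, t_2 = 9, t_3 = 55, t_4 = 25, t_5 = 47, t_6 = 1.
The sequence repeats with period 6.
So t_{842} = t_{0 + ((842-0) mod 6)} = t_2 = 9.

9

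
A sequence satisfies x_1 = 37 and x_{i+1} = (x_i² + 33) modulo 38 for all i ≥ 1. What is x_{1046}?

34

Listing terms: x_1 = 37,  x_2 = 34,  x_3 = 11,  x_4 = 2,  x_5 = 37.
Since x_5 = x_1 = 37, the sequence is periodic with period 4.
(1046 - 1) mod 4 = 1, so x_{1046} = x_2 = 34.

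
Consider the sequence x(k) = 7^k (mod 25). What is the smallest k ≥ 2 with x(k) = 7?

Listing terms: x(1) = 7, x(2) = 24, x(3) = 18, x(4) = 1, x(5) = 7.
Since x(5) = x(1) = 7, the sequence is periodic with period 4.
The value 7 next appears (with k ≥ 2) at x(5).

5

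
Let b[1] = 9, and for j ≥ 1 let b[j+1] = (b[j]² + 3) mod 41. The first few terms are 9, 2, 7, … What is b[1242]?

8

Computing terms: b[1] = 9, b[2] = 2, b[3] = 7, b[4] = 11, b[5] = 1, b[6] = 4, b[7] = 19, b[8] = 36, b[9] = 28, b[10] = 8, b[11] = 26, b[12] = 23, b[13] = 40, b[14] = 4.
Since b[14] = b[6] = 4, the sequence is eventually periodic: after a pre-period of length 5 it cycles with period 8.
For j ≥ 6, b[j] depends only on (j - 6) mod 8. (1242 - 6) mod 8 = 4, so b[1242] = b[10] = 8.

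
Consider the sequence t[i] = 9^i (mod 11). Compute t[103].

3

Computing terms: t[0] = 1; t[1] = 9; t[2] = 4; t[3] = 3; t[4] = 5; t[5] = 1.
Since t[5] = t[0] = 1, the sequence is periodic with period 5.
So t[103] = t[0 + ((103-0) mod 5)] = t[3] = 3.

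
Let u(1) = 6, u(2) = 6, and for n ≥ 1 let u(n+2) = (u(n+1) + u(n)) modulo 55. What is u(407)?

u(1) = 6, u(2) = 6, u(3) = 12, u(4) = 18, u(5) = 30, u(6) = 48, u(7) = 23, u(8) = 16, u(9) = 39, u(10) = 0, u(11) = 39, u(12) = 39, u(13) = 23, u(14) = 7, u(15) = 30, u(16) = 37, u(17) = 12, u(18) = 49, u(19) = 6, u(20) = 0, u(21) = 6, u(22) = 6.
Since (u(21), u(22)) = (u(1), u(2)) = (6, 6) (two consecutive terms determine the rest), the sequence is periodic with period 20.
(407 - 1) mod 20 = 6, so u(407) = u(7) = 23.

23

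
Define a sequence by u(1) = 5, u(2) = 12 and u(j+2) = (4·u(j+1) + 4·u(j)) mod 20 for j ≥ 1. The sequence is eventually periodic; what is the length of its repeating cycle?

u(1) = 5,  u(2) = 12,  u(3) = 8,  u(4) = 0,  u(5) = 12,  u(6) = 8.
Since (u(5), u(6)) = (u(2), u(3)) = (12, 8) (two consecutive terms determine the rest), the sequence is eventually periodic: after a pre-period of length 1 it cycles with period 3.

3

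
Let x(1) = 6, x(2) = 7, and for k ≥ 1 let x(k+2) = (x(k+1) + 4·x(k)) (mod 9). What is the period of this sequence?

24

We have x(1) = 6, x(2) = 7, x(3) = 4, x(4) = 5, x(5) = 3, x(6) = 5, x(7) = 8, x(8) = 1, x(9) = 6, x(10) = 1, x(11) = 7, x(12) = 2, x(13) = 3, x(14) = 2, x(15) = 5, x(16) = 4, x(17) = 6, x(18) = 4, x(19) = 1, x(20) = 8, x(21) = 3, x(22) = 8, x(23) = 2, x(24) = 7, x(25) = 6, x(26) = 7.
The sequence repeats with period 24.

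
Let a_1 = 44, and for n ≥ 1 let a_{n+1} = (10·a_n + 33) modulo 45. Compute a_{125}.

23

Computing terms: a_1 = 44, a_2 = 23, a_3 = 38, a_4 = 8, a_5 = 23.
Since a_5 = a_2 = 23, the sequence is eventually periodic: after a pre-period of length 1 it cycles with period 3.
For n ≥ 2, a_n depends only on (n - 2) mod 3. (125 - 2) mod 3 = 0, so a_{125} = a_2 = 23.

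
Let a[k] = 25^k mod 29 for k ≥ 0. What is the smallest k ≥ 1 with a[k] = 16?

2

Computing terms: a[0] = 1; a[1] = 25; a[2] = 16; a[3] = 23; a[4] = 24; a[5] = 20; a[6] = 7; a[7] = 1.
The sequence repeats with period 7.
The value 16 first appears (with k ≥ 1) at a[2].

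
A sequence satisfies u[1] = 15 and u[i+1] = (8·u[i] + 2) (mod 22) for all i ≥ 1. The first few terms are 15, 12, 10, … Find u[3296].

8

u[1] = 15,  u[2] = 12,  u[3] = 10,  u[4] = 16,  u[5] = 20,  u[6] = 8,  u[7] = 0,  u[8] = 2,  u[9] = 18,  u[10] = 14,  u[11] = 4,  u[12] = 12.
Since u[12] = u[2] = 12, the sequence is eventually periodic: after a pre-period of length 1 it cycles with period 10.
For i ≥ 2, u[i] depends only on (i - 2) mod 10. (3296 - 2) mod 10 = 4, so u[3296] = u[6] = 8.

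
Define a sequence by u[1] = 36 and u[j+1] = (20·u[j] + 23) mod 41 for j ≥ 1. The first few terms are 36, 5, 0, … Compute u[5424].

We have u[1] = 36; u[2] = 5; u[3] = 0; u[4] = 23; u[5] = 32; u[6] = 7; u[7] = 40; u[8] = 3; u[9] = 1; u[10] = 2; u[11] = 22; u[12] = 12; u[13] = 17; u[14] = 35; u[15] = 26; u[16] = 10; u[17] = 18; u[18] = 14; u[19] = 16; u[20] = 15; u[21] = 36.
Since u[21] = u[1] = 36, the sequence is periodic with period 20.
(5424 - 1) mod 20 = 3, so u[5424] = u[4] = 23.

23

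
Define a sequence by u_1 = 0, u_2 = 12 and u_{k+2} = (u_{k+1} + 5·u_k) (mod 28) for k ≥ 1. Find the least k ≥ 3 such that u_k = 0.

We have u_1 = 0, u_2 = 12, u_3 = 12, u_4 = 16, u_5 = 20, u_6 = 16, u_7 = 4, u_8 = 0, u_9 = 20, u_{10} = 20, u_{11} = 8, u_{12} = 24, u_{13} = 8, u_{14} = 16, u_{15} = 0, u_{16} = 24, u_{17} = 24, u_{18} = 4, u_{19} = 12, u_{20} = 4, u_{21} = 8, u_{22} = 0, u_{23} = 12.
The sequence repeats with period 21.
The value 0 first appears (with k ≥ 3) at u_8.

8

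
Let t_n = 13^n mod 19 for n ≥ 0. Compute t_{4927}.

t_0 = 1, t_1 = 13, t_2 = 17, t_3 = 12, t_4 = 4, t_5 = 14, t_6 = 11, t_7 = 10, t_8 = 16, t_9 = 18, t_{10} = 6, t_{11} = 2, t_{12} = 7, t_{13} = 15, t_{14} = 5, t_{15} = 8, t_{16} = 9, t_{17} = 3, t_{18} = 1.
Since t_{18} = t_0 = 1, the sequence is periodic with period 18.
(4927 - 0) mod 18 = 13, so t_{4927} = t_{13} = 15.

15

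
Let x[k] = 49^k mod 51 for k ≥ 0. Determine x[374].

Listing terms: x[0] = 1; x[1] = 49; x[2] = 4; x[3] = 43; x[4] = 16; x[5] = 19; x[6] = 13; x[7] = 25; x[8] = 1.
The sequence repeats with period 8.
(374 - 0) mod 8 = 6, so x[374] = x[6] = 13.

13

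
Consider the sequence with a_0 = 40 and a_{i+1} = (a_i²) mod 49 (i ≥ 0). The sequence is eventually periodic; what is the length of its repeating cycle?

6

a_0 = 40,  a_1 = 32,  a_2 = 44,  a_3 = 25,  a_4 = 37,  a_5 = 46,  a_6 = 9,  a_7 = 32.
Since a_7 = a_1 = 32, the sequence is eventually periodic: after a pre-period of length 1 it cycles with period 6.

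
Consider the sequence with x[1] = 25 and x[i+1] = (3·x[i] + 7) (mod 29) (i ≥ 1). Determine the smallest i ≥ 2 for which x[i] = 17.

22

Computing terms: x[1] = 25,  x[2] = 24,  x[3] = 21,  x[4] = 12,  x[5] = 14,  x[6] = 20,  x[7] = 9,  x[8] = 5,  x[9] = 22,  x[10] = 15,  x[11] = 23,  x[12] = 18,  x[13] = 3,  x[14] = 16,  x[15] = 26,  x[16] = 27,  x[17] = 1,  x[18] = 10,  x[19] = 8,  x[20] = 2,  x[21] = 13,  x[22] = 17,  x[23] = 0,  x[24] = 7,  x[25] = 28,  x[26] = 4,  x[27] = 19,  x[28] = 6,  x[29] = 25.
Since x[29] = x[1] = 25, the sequence is periodic with period 28.
The value 17 first appears (with i ≥ 2) at x[22].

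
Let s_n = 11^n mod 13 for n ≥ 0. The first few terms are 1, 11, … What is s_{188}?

s_0 = 1, s_1 = 11, s_2 = 4, s_3 = 5, s_4 = 3, s_5 = 7, s_6 = 12, s_7 = 2, s_8 = 9, s_9 = 8, s_{10} = 10, s_{11} = 6, s_{12} = 1.
The sequence repeats with period 12.
(188 - 0) mod 12 = 8, so s_{188} = s_8 = 9.

9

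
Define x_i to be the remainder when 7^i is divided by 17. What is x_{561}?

7

x_0 = 1, x_1 = 7, x_2 = 15, x_3 = 3, x_4 = 4, x_5 = 11, x_6 = 9, x_7 = 12, x_8 = 16, x_9 = 10, x_{10} = 2, x_{11} = 14, x_{12} = 13, x_{13} = 6, x_{14} = 8, x_{15} = 5, x_{16} = 1.
The sequence repeats with period 16.
(561 - 0) mod 16 = 1, so x_{561} = x_1 = 7.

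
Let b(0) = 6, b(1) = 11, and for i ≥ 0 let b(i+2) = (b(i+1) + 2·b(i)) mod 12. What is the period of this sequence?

6

We have b(0) = 6,  b(1) = 11,  b(2) = 11,  b(3) = 9,  b(4) = 7,  b(5) = 1,  b(6) = 3,  b(7) = 5,  b(8) = 11,  b(9) = 9.
Since (b(8), b(9)) = (b(2), b(3)) = (11, 9) (two consecutive terms determine the rest), the sequence is eventually periodic: after a pre-period of length 2 it cycles with period 6.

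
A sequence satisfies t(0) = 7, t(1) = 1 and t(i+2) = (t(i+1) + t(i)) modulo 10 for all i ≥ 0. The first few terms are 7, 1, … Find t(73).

1

We have t(0) = 7,  t(1) = 1,  t(2) = 8,  t(3) = 9,  t(4) = 7,  t(5) = 6,  t(6) = 3,  t(7) = 9,  t(8) = 2,  t(9) = 1,  t(10) = 3,  t(11) = 4,  t(12) = 7,  t(13) = 1.
The sequence repeats with period 12.
So t(73) = t(0 + ((73-0) mod 12)) = t(1) = 1.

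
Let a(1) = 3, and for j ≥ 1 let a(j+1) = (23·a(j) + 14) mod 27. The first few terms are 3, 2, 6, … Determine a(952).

26

Listing terms: a(1) = 3,  a(2) = 2,  a(3) = 6,  a(4) = 17,  a(5) = 0,  a(6) = 14,  a(7) = 12,  a(8) = 20,  a(9) = 15,  a(10) = 8,  a(11) = 9,  a(12) = 5,  a(13) = 21,  a(14) = 11,  a(15) = 24,  a(16) = 26,  a(17) = 18,  a(18) = 23,  a(19) = 3.
Since a(19) = a(1) = 3, the sequence is periodic with period 18.
So a(952) = a(1 + ((952-1) mod 18)) = a(16) = 26.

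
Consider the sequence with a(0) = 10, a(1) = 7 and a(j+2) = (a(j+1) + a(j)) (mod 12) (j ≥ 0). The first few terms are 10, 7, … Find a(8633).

1

Listing terms: a(0) = 10; a(1) = 7; a(2) = 5; a(3) = 0; a(4) = 5; a(5) = 5; a(6) = 10; a(7) = 3; a(8) = 1; a(9) = 4; a(10) = 5; a(11) = 9; a(12) = 2; a(13) = 11; a(14) = 1; a(15) = 0; a(16) = 1; a(17) = 1; a(18) = 2; a(19) = 3; a(20) = 5; a(21) = 8; a(22) = 1; a(23) = 9; a(24) = 10; a(25) = 7.
The sequence repeats with period 24.
So a(8633) = a(0 + ((8633-0) mod 24)) = a(17) = 1.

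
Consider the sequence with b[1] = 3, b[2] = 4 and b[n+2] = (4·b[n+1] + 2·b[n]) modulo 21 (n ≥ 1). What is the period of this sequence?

Computing terms: b[1] = 3; b[2] = 4; b[3] = 1; b[4] = 12; b[5] = 8; b[6] = 14; b[7] = 9; b[8] = 1; b[9] = 1; b[10] = 6; b[11] = 5; b[12] = 11; b[13] = 12; b[14] = 7; b[15] = 10; b[16] = 12; b[17] = 5; b[18] = 2; b[19] = 18; b[20] = 13; b[21] = 4; b[22] = 0; b[23] = 8; b[24] = 11; b[25] = 18; b[26] = 10; b[27] = 13; b[28] = 9; b[29] = 20; b[30] = 14; b[31] = 12; b[32] = 13; b[33] = 13; b[34] = 15; b[35] = 2; b[36] = 17; b[37] = 9; b[38] = 7; b[39] = 4; b[40] = 9; b[41] = 2; b[42] = 5; b[43] = 3; b[44] = 1; b[45] = 10; b[46] = 0; b[47] = 20; b[48] = 17; b[49] = 3; b[50] = 4.
The sequence repeats with period 48.

48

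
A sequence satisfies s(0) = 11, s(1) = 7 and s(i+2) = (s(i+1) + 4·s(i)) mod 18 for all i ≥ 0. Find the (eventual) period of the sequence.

Listing terms: s(0) = 11, s(1) = 7, s(2) = 15, s(3) = 7, s(4) = 13, s(5) = 5, s(6) = 3, s(7) = 5, s(8) = 17, s(9) = 1, s(10) = 15, s(11) = 1, s(12) = 7, s(13) = 11, s(14) = 3, s(15) = 11, s(16) = 5, s(17) = 13, s(18) = 15, s(19) = 13, s(20) = 1, s(21) = 17, s(22) = 3, s(23) = 17, s(24) = 11, s(25) = 7.
Since (s(24), s(25)) = (s(0), s(1)) = (11, 7) (two consecutive terms determine the rest), the sequence is periodic with period 24.

24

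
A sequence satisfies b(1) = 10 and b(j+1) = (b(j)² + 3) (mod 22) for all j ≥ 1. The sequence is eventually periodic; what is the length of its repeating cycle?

6

b(1) = 10; b(2) = 15; b(3) = 8; b(4) = 1; b(5) = 4; b(6) = 19; b(7) = 12; b(8) = 15.
Since b(8) = b(2) = 15, the sequence is eventually periodic: after a pre-period of length 1 it cycles with period 6.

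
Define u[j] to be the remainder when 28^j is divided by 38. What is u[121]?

6

Computing terms: u[0] = 1; u[1] = 28; u[2] = 24; u[3] = 26; u[4] = 6; u[5] = 16; u[6] = 30; u[7] = 4; u[8] = 36; u[9] = 20; u[10] = 28.
Since u[10] = u[1] = 28, the sequence is eventually periodic: after a pre-period of length 1 it cycles with period 9.
For j ≥ 1, u[j] depends only on (j - 1) mod 9. (121 - 1) mod 9 = 3, so u[121] = u[4] = 6.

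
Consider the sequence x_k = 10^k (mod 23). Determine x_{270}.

6

We have x_0 = 1; x_1 = 10; x_2 = 8; x_3 = 11; x_4 = 18; x_5 = 19; x_6 = 6; x_7 = 14; x_8 = 2; x_9 = 20; x_{10} = 16; x_{11} = 22; x_{12} = 13; x_{13} = 15; x_{14} = 12; x_{15} = 5; x_{16} = 4; x_{17} = 17; x_{18} = 9; x_{19} = 21; x_{20} = 3; x_{21} = 7; x_{22} = 1.
Since x_{22} = x_0 = 1, the sequence is periodic with period 22.
(270 - 0) mod 22 = 6, so x_{270} = x_6 = 6.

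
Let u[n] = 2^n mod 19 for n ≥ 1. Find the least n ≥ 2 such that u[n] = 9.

Listing terms: u[1] = 2; u[2] = 4; u[3] = 8; u[4] = 16; u[5] = 13; u[6] = 7; u[7] = 14; u[8] = 9; u[9] = 18; u[10] = 17; u[11] = 15; u[12] = 11; u[13] = 3; u[14] = 6; u[15] = 12; u[16] = 5; u[17] = 10; u[18] = 1; u[19] = 2.
The sequence repeats with period 18.
The value 9 first appears (with n ≥ 2) at u[8].

8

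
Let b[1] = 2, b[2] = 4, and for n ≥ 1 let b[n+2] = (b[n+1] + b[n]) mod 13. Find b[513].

6

We have b[1] = 2; b[2] = 4; b[3] = 6; b[4] = 10; b[5] = 3; b[6] = 0; b[7] = 3; b[8] = 3; b[9] = 6; b[10] = 9; b[11] = 2; b[12] = 11; b[13] = 0; b[14] = 11; b[15] = 11; b[16] = 9; b[17] = 7; b[18] = 3; b[19] = 10; b[20] = 0; b[21] = 10; b[22] = 10; b[23] = 7; b[24] = 4; b[25] = 11; b[26] = 2; b[27] = 0; b[28] = 2; b[29] = 2; b[30] = 4.
The sequence repeats with period 28.
So b[513] = b[1 + ((513-1) mod 28)] = b[9] = 6.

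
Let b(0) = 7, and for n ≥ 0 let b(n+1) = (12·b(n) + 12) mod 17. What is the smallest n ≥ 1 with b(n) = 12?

6

Computing terms: b(0) = 7; b(1) = 11; b(2) = 8; b(3) = 6; b(4) = 16; b(5) = 0; b(6) = 12; b(7) = 3; b(8) = 14; b(9) = 10; b(10) = 13; b(11) = 15; b(12) = 5; b(13) = 4; b(14) = 9; b(15) = 1; b(16) = 7.
The sequence repeats with period 16.
The value 12 first appears (with n ≥ 1) at b(6).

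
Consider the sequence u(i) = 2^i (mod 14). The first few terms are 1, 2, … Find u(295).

2

Listing terms: u(0) = 1,  u(1) = 2,  u(2) = 4,  u(3) = 8,  u(4) = 2.
Since u(4) = u(1) = 2, the sequence is eventually periodic: after a pre-period of length 1 it cycles with period 3.
For i ≥ 1, u(i) depends only on (i - 1) mod 3. (295 - 1) mod 3 = 0, so u(295) = u(1) = 2.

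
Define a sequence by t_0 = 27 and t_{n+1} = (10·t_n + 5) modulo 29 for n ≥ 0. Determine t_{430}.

23

Listing terms: t_0 = 27, t_1 = 14, t_2 = 0, t_3 = 5, t_4 = 26, t_5 = 4, t_6 = 16, t_7 = 20, t_8 = 2, t_9 = 25, t_{10} = 23, t_{11} = 3, t_{12} = 6, t_{13} = 7, t_{14} = 17, t_{15} = 1, t_{16} = 15, t_{17} = 10, t_{18} = 18, t_{19} = 11, t_{20} = 28, t_{21} = 24, t_{22} = 13, t_{23} = 19, t_{24} = 21, t_{25} = 12, t_{26} = 9, t_{27} = 8, t_{28} = 27.
Since t_{28} = t_0 = 27, the sequence is periodic with period 28.
So t_{430} = t_{0 + ((430-0) mod 28)} = t_{10} = 23.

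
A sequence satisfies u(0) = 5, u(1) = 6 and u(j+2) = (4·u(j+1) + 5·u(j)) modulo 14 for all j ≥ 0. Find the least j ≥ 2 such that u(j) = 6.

Computing terms: u(0) = 5, u(1) = 6, u(2) = 7, u(3) = 2, u(4) = 1, u(5) = 0, u(6) = 5, u(7) = 6.
The sequence repeats with period 6.
The value 6 next appears (with j ≥ 2) at u(7).

7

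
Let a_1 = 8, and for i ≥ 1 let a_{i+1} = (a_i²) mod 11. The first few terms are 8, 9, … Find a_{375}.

4

Computing terms: a_1 = 8,  a_2 = 9,  a_3 = 4,  a_4 = 5,  a_5 = 3,  a_6 = 9.
Since a_6 = a_2 = 9, the sequence is eventually periodic: after a pre-period of length 1 it cycles with period 4.
For i ≥ 2, a_i depends only on (i - 2) mod 4. (375 - 2) mod 4 = 1, so a_{375} = a_3 = 4.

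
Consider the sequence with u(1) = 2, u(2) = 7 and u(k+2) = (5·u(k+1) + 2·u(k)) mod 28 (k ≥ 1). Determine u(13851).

3

u(1) = 2, u(2) = 7, u(3) = 11, u(4) = 13, u(5) = 3, u(6) = 13, u(7) = 15, u(8) = 17, u(9) = 3, u(10) = 21, u(11) = 27, u(12) = 9, u(13) = 15, u(14) = 9, u(15) = 19, u(16) = 1, u(17) = 15, u(18) = 21, u(19) = 23, u(20) = 17, u(21) = 19, u(22) = 17, u(23) = 11, u(24) = 5, u(25) = 19, u(26) = 21, u(27) = 3, u(28) = 1, u(29) = 11, u(30) = 1, u(31) = 27, u(32) = 25, u(33) = 11, u(34) = 21, u(35) = 15, u(36) = 5, u(37) = 27, u(38) = 5, u(39) = 23, u(40) = 13, u(41) = 27, u(42) = 21, u(43) = 19, u(44) = 25, u(45) = 23, u(46) = 25, u(47) = 3, u(48) = 9, u(49) = 23, u(50) = 21, u(51) = 11, u(52) = 13.
Since (u(51), u(52)) = (u(3), u(4)) = (11, 13) (two consecutive terms determine the rest), the sequence is eventually periodic: after a pre-period of length 2 it cycles with period 48.
For k ≥ 3, u(k) depends only on (k - 3) mod 48. (13851 - 3) mod 48 = 24, so u(13851) = u(27) = 3.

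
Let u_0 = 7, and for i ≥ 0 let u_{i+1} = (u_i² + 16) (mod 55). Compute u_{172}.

We have u_0 = 7,  u_1 = 10,  u_2 = 6,  u_3 = 52,  u_4 = 25,  u_5 = 36,  u_6 = 47,  u_7 = 25.
Since u_7 = u_4 = 25, the sequence is eventually periodic: after a pre-period of length 4 it cycles with period 3.
For i ≥ 4, u_i depends only on (i - 4) mod 3. (172 - 4) mod 3 = 0, so u_{172} = u_4 = 25.

25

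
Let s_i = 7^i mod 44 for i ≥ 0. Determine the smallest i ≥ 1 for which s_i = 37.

6

We have s_0 = 1; s_1 = 7; s_2 = 5; s_3 = 35; s_4 = 25; s_5 = 43; s_6 = 37; s_7 = 39; s_8 = 9; s_9 = 19; s_{10} = 1.
Since s_{10} = s_0 = 1, the sequence is periodic with period 10.
The value 37 first appears (with i ≥ 1) at s_6.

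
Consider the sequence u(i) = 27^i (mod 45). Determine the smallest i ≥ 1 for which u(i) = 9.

Listing terms: u(0) = 1,  u(1) = 27,  u(2) = 9,  u(3) = 18,  u(4) = 36,  u(5) = 27.
Since u(5) = u(1) = 27, the sequence is eventually periodic: after a pre-period of length 1 it cycles with period 4.
The value 9 first appears (with i ≥ 1) at u(2).

2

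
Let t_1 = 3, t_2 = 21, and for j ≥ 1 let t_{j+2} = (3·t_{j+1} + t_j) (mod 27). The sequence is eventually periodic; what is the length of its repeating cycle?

3

Listing terms: t_1 = 3, t_2 = 21, t_3 = 12, t_4 = 3, t_5 = 21.
Since (t_4, t_5) = (t_1, t_2) = (3, 21) (two consecutive terms determine the rest), the sequence is periodic with period 3.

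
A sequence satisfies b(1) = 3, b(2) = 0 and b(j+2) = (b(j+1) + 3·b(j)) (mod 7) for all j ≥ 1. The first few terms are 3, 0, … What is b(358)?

0

Computing terms: b(1) = 3,  b(2) = 0,  b(3) = 2,  b(4) = 2,  b(5) = 1,  b(6) = 0,  b(7) = 3,  b(8) = 3,  b(9) = 5,  b(10) = 0,  b(11) = 1,  b(12) = 1,  b(13) = 4,  b(14) = 0,  b(15) = 5,  b(16) = 5,  b(17) = 6,  b(18) = 0,  b(19) = 4,  b(20) = 4,  b(21) = 2,  b(22) = 0,  b(23) = 6,  b(24) = 6,  b(25) = 3,  b(26) = 0.
The sequence repeats with period 24.
(358 - 1) mod 24 = 21, so b(358) = b(22) = 0.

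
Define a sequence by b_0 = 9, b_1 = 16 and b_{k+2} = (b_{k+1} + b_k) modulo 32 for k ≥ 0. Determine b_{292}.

b_0 = 9; b_1 = 16; b_2 = 25; b_3 = 9; b_4 = 2; b_5 = 11; b_6 = 13; b_7 = 24; b_8 = 5; b_9 = 29; b_{10} = 2; b_{11} = 31; b_{12} = 1; b_{13} = 0; b_{14} = 1; b_{15} = 1; b_{16} = 2; b_{17} = 3; b_{18} = 5; b_{19} = 8; b_{20} = 13; b_{21} = 21; b_{22} = 2; b_{23} = 23; b_{24} = 25; b_{25} = 16; b_{26} = 9; b_{27} = 25; b_{28} = 2; b_{29} = 27; b_{30} = 29; b_{31} = 24; b_{32} = 21; b_{33} = 13; b_{34} = 2; b_{35} = 15; b_{36} = 17; b_{37} = 0; b_{38} = 17; b_{39} = 17; b_{40} = 2; b_{41} = 19; b_{42} = 21; b_{43} = 8; b_{44} = 29; b_{45} = 5; b_{46} = 2; b_{47} = 7; b_{48} = 9; b_{49} = 16.
The sequence repeats with period 48.
So b_{292} = b_{0 + ((292-0) mod 48)} = b_4 = 2.

2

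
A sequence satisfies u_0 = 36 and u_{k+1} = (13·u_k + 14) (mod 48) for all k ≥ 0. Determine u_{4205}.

Computing terms: u_0 = 36; u_1 = 2; u_2 = 40; u_3 = 6; u_4 = 44; u_5 = 10; u_6 = 0; u_7 = 14; u_8 = 4; u_9 = 18; u_{10} = 8; u_{11} = 22; u_{12} = 12; u_{13} = 26; u_{14} = 16; u_{15} = 30; u_{16} = 20; u_{17} = 34; u_{18} = 24; u_{19} = 38; u_{20} = 28; u_{21} = 42; u_{22} = 32; u_{23} = 46; u_{24} = 36.
Since u_{24} = u_0 = 36, the sequence is periodic with period 24.
So u_{4205} = u_{0 + ((4205-0) mod 24)} = u_5 = 10.

10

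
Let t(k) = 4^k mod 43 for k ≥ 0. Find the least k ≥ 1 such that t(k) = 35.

Computing terms: t(0) = 1; t(1) = 4; t(2) = 16; t(3) = 21; t(4) = 41; t(5) = 35; t(6) = 11; t(7) = 1.
The sequence repeats with period 7.
The value 35 first appears (with k ≥ 1) at t(5).

5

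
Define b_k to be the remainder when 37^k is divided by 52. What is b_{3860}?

9

b_0 = 1, b_1 = 37, b_2 = 17, b_3 = 5, b_4 = 29, b_5 = 33, b_6 = 25, b_7 = 41, b_8 = 9, b_9 = 21, b_{10} = 49, b_{11} = 45, b_{12} = 1.
The sequence repeats with period 12.
(3860 - 0) mod 12 = 8, so b_{3860} = b_8 = 9.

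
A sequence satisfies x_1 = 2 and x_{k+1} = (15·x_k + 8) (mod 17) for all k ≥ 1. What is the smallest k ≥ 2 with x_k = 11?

We have x_1 = 2; x_2 = 4; x_3 = 0; x_4 = 8; x_5 = 9; x_6 = 7; x_7 = 11; x_8 = 3; x_9 = 2.
The sequence repeats with period 8.
The value 11 first appears (with k ≥ 2) at x_7.

7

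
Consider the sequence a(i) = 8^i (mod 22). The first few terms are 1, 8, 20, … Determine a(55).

We have a(0) = 1; a(1) = 8; a(2) = 20; a(3) = 6; a(4) = 4; a(5) = 10; a(6) = 14; a(7) = 2; a(8) = 16; a(9) = 18; a(10) = 12; a(11) = 8.
Since a(11) = a(1) = 8, the sequence is eventually periodic: after a pre-period of length 1 it cycles with period 10.
For i ≥ 1, a(i) depends only on (i - 1) mod 10. (55 - 1) mod 10 = 4, so a(55) = a(5) = 10.

10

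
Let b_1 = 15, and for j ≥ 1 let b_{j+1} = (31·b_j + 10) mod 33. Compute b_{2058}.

17

Listing terms: b_1 = 15, b_2 = 13, b_3 = 17, b_4 = 9, b_5 = 25, b_6 = 26, b_7 = 24, b_8 = 28, b_9 = 20, b_{10} = 3, b_{11} = 4, b_{12} = 2, b_{13} = 6, b_{14} = 31, b_{15} = 14, b_{16} = 15.
Since b_{16} = b_1 = 15, the sequence is periodic with period 15.
So b_{2058} = b_{1 + ((2058-1) mod 15)} = b_3 = 17.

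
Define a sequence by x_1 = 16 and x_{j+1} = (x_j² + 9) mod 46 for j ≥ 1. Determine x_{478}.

17

Listing terms: x_1 = 16; x_2 = 35; x_3 = 38; x_4 = 27; x_5 = 2; x_6 = 13; x_7 = 40; x_8 = 45; x_9 = 10; x_{10} = 17; x_{11} = 22; x_{12} = 33; x_{13} = 40.
Since x_{13} = x_7 = 40, the sequence is eventually periodic: after a pre-period of length 6 it cycles with period 6.
For j ≥ 7, x_j depends only on (j - 7) mod 6. (478 - 7) mod 6 = 3, so x_{478} = x_{10} = 17.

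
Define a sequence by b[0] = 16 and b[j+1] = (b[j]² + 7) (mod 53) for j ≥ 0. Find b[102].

35

b[0] = 16; b[1] = 51; b[2] = 11; b[3] = 22; b[4] = 14; b[5] = 44; b[6] = 35; b[7] = 13; b[8] = 17; b[9] = 31; b[10] = 14.
Since b[10] = b[4] = 14, the sequence is eventually periodic: after a pre-period of length 4 it cycles with period 6.
For j ≥ 4, b[j] depends only on (j - 4) mod 6. (102 - 4) mod 6 = 2, so b[102] = b[6] = 35.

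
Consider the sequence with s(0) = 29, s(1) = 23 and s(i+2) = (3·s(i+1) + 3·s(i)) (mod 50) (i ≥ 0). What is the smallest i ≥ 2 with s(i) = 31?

Listing terms: s(0) = 29,  s(1) = 23,  s(2) = 6,  s(3) = 37,  s(4) = 29,  s(5) = 48,  s(6) = 31,  s(7) = 37,  s(8) = 4,  s(9) = 23,  s(10) = 31,  s(11) = 12,  s(12) = 29,  s(13) = 23.
The sequence repeats with period 12.
The value 31 first appears (with i ≥ 2) at s(6).

6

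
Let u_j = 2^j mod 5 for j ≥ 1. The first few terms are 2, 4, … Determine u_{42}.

u_1 = 2, u_2 = 4, u_3 = 3, u_4 = 1, u_5 = 2.
The sequence repeats with period 4.
So u_{42} = u_{1 + ((42-1) mod 4)} = u_2 = 4.

4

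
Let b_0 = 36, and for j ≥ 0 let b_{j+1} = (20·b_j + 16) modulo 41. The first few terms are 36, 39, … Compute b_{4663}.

Listing terms: b_0 = 36,  b_1 = 39,  b_2 = 17,  b_3 = 28,  b_4 = 2,  b_5 = 15,  b_6 = 29,  b_7 = 22,  b_8 = 5,  b_9 = 34,  b_{10} = 40,  b_{11} = 37,  b_{12} = 18,  b_{13} = 7,  b_{14} = 33,  b_{15} = 20,  b_{16} = 6,  b_{17} = 13,  b_{18} = 30,  b_{19} = 1,  b_{20} = 36.
Since b_{20} = b_0 = 36, the sequence is periodic with period 20.
So b_{4663} = b_{0 + ((4663-0) mod 20)} = b_3 = 28.

28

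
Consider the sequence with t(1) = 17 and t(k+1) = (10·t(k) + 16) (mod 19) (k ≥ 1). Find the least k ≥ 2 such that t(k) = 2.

18

t(1) = 17; t(2) = 15; t(3) = 14; t(4) = 4; t(5) = 18; t(6) = 6; t(7) = 0; t(8) = 16; t(9) = 5; t(10) = 9; t(11) = 11; t(12) = 12; t(13) = 3; t(14) = 8; t(15) = 1; t(16) = 7; t(17) = 10; t(18) = 2; t(19) = 17.
Since t(19) = t(1) = 17, the sequence is periodic with period 18.
The value 2 first appears (with k ≥ 2) at t(18).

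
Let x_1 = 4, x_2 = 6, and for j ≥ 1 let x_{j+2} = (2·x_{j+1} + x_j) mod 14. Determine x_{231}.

We have x_1 = 4, x_2 = 6, x_3 = 2, x_4 = 10, x_5 = 8, x_6 = 12, x_7 = 4, x_8 = 6.
Since (x_7, x_8) = (x_1, x_2) = (4, 6) (two consecutive terms determine the rest), the sequence is periodic with period 6.
(231 - 1) mod 6 = 2, so x_{231} = x_3 = 2.

2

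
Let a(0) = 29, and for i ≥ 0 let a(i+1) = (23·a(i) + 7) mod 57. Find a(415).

We have a(0) = 29; a(1) = 47; a(2) = 5; a(3) = 8; a(4) = 20; a(5) = 11; a(6) = 32; a(7) = 2; a(8) = 53; a(9) = 29.
The sequence repeats with period 9.
So a(415) = a(0 + ((415-0) mod 9)) = a(1) = 47.

47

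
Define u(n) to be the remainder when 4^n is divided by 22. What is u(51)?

We have u(1) = 4,  u(2) = 16,  u(3) = 20,  u(4) = 14,  u(5) = 12,  u(6) = 4.
The sequence repeats with period 5.
So u(51) = u(1 + ((51-1) mod 5)) = u(1) = 4.

4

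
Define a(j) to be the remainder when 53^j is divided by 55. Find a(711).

42

Computing terms: a(1) = 53, a(2) = 4, a(3) = 47, a(4) = 16, a(5) = 23, a(6) = 9, a(7) = 37, a(8) = 36, a(9) = 38, a(10) = 34, a(11) = 42, a(12) = 26, a(13) = 3, a(14) = 49, a(15) = 12, a(16) = 31, a(17) = 48, a(18) = 14, a(19) = 27, a(20) = 1, a(21) = 53.
Since a(21) = a(1) = 53, the sequence is periodic with period 20.
So a(711) = a(1 + ((711-1) mod 20)) = a(11) = 42.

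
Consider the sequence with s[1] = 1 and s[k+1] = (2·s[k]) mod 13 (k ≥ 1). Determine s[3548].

11

Listing terms: s[1] = 1; s[2] = 2; s[3] = 4; s[4] = 8; s[5] = 3; s[6] = 6; s[7] = 12; s[8] = 11; s[9] = 9; s[10] = 5; s[11] = 10; s[12] = 7; s[13] = 1.
Since s[13] = s[1] = 1, the sequence is periodic with period 12.
So s[3548] = s[1 + ((3548-1) mod 12)] = s[8] = 11.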